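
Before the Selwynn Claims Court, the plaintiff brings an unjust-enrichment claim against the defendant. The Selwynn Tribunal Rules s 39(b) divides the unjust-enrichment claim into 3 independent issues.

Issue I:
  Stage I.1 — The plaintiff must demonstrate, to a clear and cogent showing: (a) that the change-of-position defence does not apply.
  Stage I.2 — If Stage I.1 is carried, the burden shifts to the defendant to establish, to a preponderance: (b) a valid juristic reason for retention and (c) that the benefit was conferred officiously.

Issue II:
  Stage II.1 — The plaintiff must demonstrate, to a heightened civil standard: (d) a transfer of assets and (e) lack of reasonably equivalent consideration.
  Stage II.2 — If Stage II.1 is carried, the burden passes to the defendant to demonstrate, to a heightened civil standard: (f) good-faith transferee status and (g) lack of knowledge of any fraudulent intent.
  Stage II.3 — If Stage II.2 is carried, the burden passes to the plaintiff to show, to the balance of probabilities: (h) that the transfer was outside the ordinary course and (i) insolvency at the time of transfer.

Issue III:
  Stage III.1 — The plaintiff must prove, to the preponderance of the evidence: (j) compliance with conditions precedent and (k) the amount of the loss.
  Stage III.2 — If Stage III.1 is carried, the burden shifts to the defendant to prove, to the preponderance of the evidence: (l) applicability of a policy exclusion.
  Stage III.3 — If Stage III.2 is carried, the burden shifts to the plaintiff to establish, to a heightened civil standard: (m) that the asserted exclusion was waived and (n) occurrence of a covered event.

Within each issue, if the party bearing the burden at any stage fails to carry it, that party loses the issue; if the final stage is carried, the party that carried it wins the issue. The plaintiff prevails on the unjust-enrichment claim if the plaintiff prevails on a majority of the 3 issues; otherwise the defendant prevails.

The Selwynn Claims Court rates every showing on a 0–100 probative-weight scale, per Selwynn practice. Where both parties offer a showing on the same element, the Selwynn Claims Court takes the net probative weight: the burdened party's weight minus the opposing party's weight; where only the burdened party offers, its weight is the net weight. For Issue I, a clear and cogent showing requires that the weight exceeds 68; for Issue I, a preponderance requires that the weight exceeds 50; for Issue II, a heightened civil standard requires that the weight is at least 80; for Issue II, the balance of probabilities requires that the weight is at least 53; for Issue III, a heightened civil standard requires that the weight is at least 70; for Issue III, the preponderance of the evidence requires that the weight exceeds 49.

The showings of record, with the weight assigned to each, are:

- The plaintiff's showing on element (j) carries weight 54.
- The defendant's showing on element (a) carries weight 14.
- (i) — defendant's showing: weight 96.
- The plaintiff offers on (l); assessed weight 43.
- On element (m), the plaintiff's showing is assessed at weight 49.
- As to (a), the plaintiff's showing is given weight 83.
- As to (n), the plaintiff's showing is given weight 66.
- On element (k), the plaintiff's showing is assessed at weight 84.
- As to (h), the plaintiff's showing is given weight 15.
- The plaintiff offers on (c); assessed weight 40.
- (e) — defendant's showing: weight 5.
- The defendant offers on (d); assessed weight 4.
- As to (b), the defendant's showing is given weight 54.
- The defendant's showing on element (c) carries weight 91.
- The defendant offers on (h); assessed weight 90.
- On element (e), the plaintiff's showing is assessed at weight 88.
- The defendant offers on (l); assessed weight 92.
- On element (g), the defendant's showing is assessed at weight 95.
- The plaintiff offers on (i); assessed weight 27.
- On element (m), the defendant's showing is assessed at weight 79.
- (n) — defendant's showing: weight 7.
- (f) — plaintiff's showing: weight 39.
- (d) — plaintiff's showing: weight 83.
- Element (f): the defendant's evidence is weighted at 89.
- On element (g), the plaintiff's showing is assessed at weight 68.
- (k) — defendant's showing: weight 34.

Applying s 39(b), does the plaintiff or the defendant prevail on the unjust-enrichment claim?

— Issue I —
At Stage I.1 the plaintiff must meet a clear and cogent showing (weight exceeds 68): on (a) the weight is 83 less the opposing 14 gives net 69, > 68, so (a) meets the standard.
  Stage I.1 is satisfied; the onus moves to the defendant.
At Stage I.2 the defendant must meet a preponderance (weight exceeds 50): on (b) the weight is 54, which does exceed 50, so (b) meets the standard; on (c) the weight is 91 less the opposing 40 gives net 51, > 50, so (c) meets the standard.
  The defendant carries the last stage.
With every stage satisfied, the defendant prevails on this issue.
— Issue II —
Stage II.1 — burden on plaintiff; standard: a heightened civil standard (weight is at least 80).
    (d): 83 − 4 = 79 < 80 [not met]
    (e): 88 − 5 = 83 ≥ 80 [met]
  Stage II.1 not carried; the plaintiff fails its burden.
The analysis ends at Stage II.1; the defendant prevails on this issue.
— Issue III —
At Stage III.1 the plaintiff must meet the preponderance of the evidence (weight exceeds 49): on (j) the weight is 54, > 49, so (j) meets the standard; on (k) the weight is 84 less the opposing 34 gives net 50, > 49, so (k) meets the standard.
  Stage III.1 is satisfied; the onus moves to the defendant.
At Stage III.2 the defendant must meet the preponderance of the evidence (weight exceeds 49): on (l) the weight is 92 less the opposing 43 gives net 49, which does not exceed 49, so (l) does not meet the standard.
  Not every element is met, so the defendant fails to carry Stage III.2.
The plaintiff prevails on this issue.
Per-issue: Issue I → defendant; Issue II → defendant; Issue III → plaintiff. The plaintiff must prevail on a majority of issues; overall, the defendant prevails.

defendant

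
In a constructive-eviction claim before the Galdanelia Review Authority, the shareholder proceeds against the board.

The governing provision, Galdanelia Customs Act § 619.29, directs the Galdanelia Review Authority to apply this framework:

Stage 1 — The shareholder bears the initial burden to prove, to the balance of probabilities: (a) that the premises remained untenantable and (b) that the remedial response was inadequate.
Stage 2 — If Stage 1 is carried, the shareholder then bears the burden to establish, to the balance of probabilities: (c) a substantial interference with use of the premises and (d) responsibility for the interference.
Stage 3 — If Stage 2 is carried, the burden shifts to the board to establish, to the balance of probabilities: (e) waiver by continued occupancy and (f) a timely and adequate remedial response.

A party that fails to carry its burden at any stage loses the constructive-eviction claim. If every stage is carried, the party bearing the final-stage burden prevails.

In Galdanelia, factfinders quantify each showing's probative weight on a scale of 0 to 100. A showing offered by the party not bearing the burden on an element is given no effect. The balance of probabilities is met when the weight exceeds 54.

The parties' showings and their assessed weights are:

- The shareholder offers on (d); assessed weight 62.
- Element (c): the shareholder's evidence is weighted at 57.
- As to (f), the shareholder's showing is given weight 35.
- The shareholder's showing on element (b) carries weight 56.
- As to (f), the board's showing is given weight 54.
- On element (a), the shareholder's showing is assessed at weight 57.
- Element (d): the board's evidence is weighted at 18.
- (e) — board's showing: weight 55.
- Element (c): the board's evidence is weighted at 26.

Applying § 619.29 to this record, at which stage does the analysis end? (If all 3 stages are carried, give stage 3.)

Stage 1 (shareholder, the balance of probabilities, weight exceeds 54): (a) 57 > 54 — meets; (b) 56 > 54 — meets.
  All elements met. The shareholder retains the burden for Stage 2.
Stage 2 (shareholder, the balance of probabilities, weight exceeds 54): (c) 57 (board's 26 disregarded) > 54 — meets; (d) 62 (board's 18 disregarded) > 54 — meets.
  Stage 2 carried; the burden shifts to the board.
Stage 3 (board, the balance of probabilities, weight exceeds 54): (e) 55 > 54 — meets; (f) 54 (shareholder's 35 disregarded) ≤ 54 — fails.
  Not every element is met, so the board fails to carry Stage 3.
So the shareholder prevails.

stage 3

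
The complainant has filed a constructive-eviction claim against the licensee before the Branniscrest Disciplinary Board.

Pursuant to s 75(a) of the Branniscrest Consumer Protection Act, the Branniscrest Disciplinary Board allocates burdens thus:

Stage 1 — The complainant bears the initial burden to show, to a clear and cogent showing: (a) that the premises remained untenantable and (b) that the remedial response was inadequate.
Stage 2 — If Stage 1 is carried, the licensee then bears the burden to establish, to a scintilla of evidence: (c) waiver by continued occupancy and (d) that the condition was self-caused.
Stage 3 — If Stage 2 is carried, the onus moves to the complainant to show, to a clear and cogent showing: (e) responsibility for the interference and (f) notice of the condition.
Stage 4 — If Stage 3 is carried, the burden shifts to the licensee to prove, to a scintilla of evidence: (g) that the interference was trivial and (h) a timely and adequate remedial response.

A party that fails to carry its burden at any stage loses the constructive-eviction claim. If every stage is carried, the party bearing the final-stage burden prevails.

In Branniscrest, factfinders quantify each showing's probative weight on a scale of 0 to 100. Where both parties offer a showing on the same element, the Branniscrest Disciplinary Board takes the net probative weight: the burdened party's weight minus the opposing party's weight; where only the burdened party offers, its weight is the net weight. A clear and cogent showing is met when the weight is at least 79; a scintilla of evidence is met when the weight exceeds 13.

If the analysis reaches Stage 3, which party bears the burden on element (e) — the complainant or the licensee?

complainant

Stage 3's rule assigns the burden to the complainant (to a clear and cogent showing).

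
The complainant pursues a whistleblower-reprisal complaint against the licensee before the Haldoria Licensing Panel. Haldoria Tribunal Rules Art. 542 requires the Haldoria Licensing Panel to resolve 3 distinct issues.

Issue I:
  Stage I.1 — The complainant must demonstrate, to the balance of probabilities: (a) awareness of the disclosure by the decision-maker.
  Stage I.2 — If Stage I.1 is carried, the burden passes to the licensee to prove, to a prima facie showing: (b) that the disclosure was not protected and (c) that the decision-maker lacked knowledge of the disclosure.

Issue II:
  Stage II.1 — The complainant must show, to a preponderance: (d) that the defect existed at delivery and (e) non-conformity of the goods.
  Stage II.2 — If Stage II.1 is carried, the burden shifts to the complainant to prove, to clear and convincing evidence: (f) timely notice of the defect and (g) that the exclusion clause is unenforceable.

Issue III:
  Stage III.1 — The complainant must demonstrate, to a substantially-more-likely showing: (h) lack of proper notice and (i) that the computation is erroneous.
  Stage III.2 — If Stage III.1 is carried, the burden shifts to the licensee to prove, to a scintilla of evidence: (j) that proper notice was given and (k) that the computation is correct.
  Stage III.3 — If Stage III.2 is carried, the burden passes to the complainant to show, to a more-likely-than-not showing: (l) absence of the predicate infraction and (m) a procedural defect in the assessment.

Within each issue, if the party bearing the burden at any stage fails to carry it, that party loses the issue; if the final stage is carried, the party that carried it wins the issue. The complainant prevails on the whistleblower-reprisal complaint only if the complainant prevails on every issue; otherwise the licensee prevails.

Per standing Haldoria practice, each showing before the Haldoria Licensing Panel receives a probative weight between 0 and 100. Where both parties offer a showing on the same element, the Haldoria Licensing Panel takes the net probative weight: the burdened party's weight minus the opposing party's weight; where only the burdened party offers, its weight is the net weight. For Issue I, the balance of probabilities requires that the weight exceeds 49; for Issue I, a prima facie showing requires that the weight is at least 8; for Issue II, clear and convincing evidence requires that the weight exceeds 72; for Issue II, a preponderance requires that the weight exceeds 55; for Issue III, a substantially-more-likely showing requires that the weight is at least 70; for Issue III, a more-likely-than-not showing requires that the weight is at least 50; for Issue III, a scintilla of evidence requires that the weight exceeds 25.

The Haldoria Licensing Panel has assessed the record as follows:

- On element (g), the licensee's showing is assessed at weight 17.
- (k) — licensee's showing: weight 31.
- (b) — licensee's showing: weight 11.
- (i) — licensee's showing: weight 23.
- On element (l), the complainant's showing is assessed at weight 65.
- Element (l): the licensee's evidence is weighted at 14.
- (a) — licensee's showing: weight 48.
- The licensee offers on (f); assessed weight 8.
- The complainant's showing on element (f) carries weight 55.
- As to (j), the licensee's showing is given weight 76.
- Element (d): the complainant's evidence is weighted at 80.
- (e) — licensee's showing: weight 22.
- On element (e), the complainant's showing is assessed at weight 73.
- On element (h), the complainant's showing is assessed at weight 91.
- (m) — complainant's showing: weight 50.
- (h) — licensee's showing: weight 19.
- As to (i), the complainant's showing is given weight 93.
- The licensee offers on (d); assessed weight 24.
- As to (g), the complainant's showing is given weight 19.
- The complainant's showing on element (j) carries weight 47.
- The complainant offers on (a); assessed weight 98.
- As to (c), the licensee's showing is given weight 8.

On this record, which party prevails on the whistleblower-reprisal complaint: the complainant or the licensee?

licensee

— Issue I —
Stage I.1 (complainant, the balance of probabilities, weight exceeds 49): (a) net 98−48=50 > 49 — meets.
  The complainant carries Stage I.1; the licensee now bears the burden.
Stage I.2 (licensee, a prima facie showing, weight is at least 8): (b) 11 ≥ 8 — meets; (c) 8 ≥ 8 — meets.
  The licensee carries the last stage.
With every stage satisfied, the licensee prevails on this issue.
— Issue II —
Stage II.1 (complainant, a preponderance, weight exceeds 55): (d) net 80−24=56 > 55 — meets; (e) net 73−22=51 ≤ 55 — fails.
  Not every element is met, so the complainant fails to carry Stage II.1.
So the licensee prevails on this issue.
— Issue III —
At Stage III.1 the complainant must meet a substantially-more-likely showing (weight is at least 70): on (h) the weight is 91 less the opposing 19 gives net 72, ≥ 70, so (h) meets the standard; on (i) the weight is 93 less the opposing 23 gives net 70, which does reach 70, so (i) meets the standard.
  Stage III.1 carried; the burden shifts to the licensee.
At Stage III.2 the licensee must meet a scintilla of evidence (weight exceeds 25): on (j) the weight is 76 less the opposing 47 gives net 29, > 25, so (j) meets the standard; on (k) the weight is 31, > 25, so (k) meets the standard.
  The licensee carries Stage III.2; the complainant now bears the burden.
At Stage III.3 the complainant must meet a more-likely-than-not showing (weight is at least 50): on (l) the weight is 65 less the opposing 14 gives net 51, ≥ 50, so (l) meets the standard; on (m) the weight is 50, ≥ 50, so (m) meets the standard.
  All elements met at the final stage.
Every stage carried; the complainant prevails on this issue.
Per-issue: Issue I → licensee; Issue II → licensee; Issue III → complainant. The complainant must prevail on every issue; overall, the licensee prevails.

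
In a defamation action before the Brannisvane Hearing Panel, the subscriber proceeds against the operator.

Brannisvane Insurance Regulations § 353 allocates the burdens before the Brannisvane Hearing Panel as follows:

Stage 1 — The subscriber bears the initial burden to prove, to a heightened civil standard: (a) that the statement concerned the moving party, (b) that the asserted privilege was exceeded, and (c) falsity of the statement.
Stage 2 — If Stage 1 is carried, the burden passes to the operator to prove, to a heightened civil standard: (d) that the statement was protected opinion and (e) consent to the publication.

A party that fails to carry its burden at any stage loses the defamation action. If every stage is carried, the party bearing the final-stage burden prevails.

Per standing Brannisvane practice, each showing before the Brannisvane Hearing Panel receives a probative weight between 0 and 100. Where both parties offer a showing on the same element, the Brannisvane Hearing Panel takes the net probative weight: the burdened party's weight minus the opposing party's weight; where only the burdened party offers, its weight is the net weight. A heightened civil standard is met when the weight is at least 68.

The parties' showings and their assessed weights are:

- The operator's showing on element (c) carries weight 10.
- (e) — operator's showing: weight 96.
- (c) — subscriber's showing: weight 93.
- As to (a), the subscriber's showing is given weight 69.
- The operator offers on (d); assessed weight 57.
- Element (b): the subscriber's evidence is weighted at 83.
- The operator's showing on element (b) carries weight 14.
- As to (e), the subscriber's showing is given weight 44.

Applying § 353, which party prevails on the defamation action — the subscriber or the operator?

subscriber

Stage 1 (subscriber, a heightened civil standard, weight is at least 68): (a) 69 ≥ 68 — meets; (b) net 83−14=69 ≥ 68 — meets; (c) net 93−10=83 ≥ 68 — meets.
  The subscriber carries Stage 1; the operator now bears the burden.
Stage 2 (operator, a heightened civil standard, weight is at least 68): (d) 57 < 68 — fails; (e) net 96−44=52 < 68 — fails.
  Not every element is met, so the operator fails to carry Stage 2.
The subscriber prevails.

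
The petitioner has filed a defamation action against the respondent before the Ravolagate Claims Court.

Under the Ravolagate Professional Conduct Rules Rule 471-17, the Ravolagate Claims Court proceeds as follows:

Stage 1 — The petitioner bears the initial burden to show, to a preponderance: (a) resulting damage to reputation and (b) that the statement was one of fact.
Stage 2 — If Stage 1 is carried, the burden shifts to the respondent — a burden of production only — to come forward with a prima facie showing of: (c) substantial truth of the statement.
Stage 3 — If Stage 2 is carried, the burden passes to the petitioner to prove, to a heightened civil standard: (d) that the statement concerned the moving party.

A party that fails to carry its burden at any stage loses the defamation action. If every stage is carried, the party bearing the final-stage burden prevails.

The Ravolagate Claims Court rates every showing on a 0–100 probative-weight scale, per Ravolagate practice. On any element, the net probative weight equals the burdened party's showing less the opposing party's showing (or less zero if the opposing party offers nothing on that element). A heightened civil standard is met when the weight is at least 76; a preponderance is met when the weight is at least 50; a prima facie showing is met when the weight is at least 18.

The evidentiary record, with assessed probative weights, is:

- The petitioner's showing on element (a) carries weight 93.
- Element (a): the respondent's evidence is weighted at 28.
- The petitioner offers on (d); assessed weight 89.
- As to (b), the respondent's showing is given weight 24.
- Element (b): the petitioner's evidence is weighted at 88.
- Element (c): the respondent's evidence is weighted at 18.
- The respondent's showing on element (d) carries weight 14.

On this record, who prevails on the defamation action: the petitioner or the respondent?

Stage 1 (petitioner, a preponderance, weight is at least 50): (a) net 93−28=65 ≥ 50 — meets; (b) net 88−24=64 ≥ 50 — meets.
  All elements met. The burden passes to the respondent.
Stage 2 (respondent, a prima facie showing, weight is at least 18): (c) 18 ≥ 18 — meets.
  Stage 2 is satisfied; the onus moves to the petitioner.
Stage 3 (petitioner, a heightened civil standard, weight is at least 76): (d) net 89−14=75 < 76 — fails.
  The petitioner does not carry Stage 3.
The analysis ends at Stage 3; the respondent prevails.

respondent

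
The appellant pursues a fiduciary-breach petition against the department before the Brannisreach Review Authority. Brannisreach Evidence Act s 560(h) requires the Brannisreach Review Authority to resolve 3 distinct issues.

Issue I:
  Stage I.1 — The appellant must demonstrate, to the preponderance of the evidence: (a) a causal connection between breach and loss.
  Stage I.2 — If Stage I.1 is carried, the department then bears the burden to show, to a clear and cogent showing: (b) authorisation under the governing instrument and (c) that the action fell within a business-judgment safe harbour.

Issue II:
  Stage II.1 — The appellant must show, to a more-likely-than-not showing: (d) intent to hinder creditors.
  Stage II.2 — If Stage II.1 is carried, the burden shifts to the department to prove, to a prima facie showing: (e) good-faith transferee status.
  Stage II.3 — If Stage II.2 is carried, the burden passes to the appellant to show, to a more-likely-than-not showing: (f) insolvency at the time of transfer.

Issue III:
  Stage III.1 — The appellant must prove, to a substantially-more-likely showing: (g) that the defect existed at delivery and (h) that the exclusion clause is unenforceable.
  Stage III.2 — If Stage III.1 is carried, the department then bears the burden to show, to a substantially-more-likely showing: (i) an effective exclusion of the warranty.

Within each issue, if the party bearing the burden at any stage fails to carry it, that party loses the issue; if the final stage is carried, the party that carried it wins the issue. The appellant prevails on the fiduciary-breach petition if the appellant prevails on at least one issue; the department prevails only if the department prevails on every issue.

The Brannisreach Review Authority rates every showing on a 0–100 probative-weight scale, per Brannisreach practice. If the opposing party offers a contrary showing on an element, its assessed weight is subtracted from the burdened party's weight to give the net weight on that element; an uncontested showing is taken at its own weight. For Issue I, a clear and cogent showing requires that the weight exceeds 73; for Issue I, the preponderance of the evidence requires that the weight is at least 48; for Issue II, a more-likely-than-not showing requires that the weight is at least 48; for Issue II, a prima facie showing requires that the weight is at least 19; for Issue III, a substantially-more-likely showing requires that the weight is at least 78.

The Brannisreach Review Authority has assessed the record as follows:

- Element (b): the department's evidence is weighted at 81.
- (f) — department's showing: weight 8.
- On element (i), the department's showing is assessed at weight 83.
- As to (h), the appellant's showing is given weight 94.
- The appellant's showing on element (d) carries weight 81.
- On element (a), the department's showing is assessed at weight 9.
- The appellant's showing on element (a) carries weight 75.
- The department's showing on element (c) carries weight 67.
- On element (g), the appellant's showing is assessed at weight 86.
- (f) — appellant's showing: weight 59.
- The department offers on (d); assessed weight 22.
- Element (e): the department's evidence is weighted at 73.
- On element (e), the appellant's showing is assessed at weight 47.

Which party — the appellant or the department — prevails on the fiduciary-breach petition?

— Issue I —
Stage I.1 — burden on appellant; standard: the preponderance of the evidence (weight is at least 48).
    (a): 75 − 9 = 66 ≥ 48 [met]
  The appellant carries Stage I.1; the department now bears the burden.
Stage I.2 — burden on department; standard: a clear and cogent showing (weight exceeds 73).
    (b): 81 > 73 [met]
    (c): 67 ≤ 73 [not met]
  Not every element is met, so the department fails to carry Stage I.2.
The appellant prevails on this issue.
— Issue II —
At Stage II.1 the appellant must meet a more-likely-than-not showing (weight is at least 48): on (d) the weight is 81 less the opposing 22 gives net 59, ≥ 48, so (d) meets the standard.
  The appellant carries Stage II.1; the department now bears the burden.
At Stage II.2 the department must meet a prima facie showing (weight is at least 19): on (e) the weight is 73 less the opposing 47 gives net 26, which does reach 19, so (e) meets the standard.
  All elements met. The burden passes to the appellant.
At Stage II.3 the appellant must meet a more-likely-than-not showing (weight is at least 48): on (f) the weight is 59 less the opposing 8 gives net 51, ≥ 48, so (f) meets the standard.
  The appellant carries the last stage.
With every stage satisfied, the appellant prevails on this issue.
— Issue III —
Stage III.1 (appellant, a substantially-more-likely showing, weight is at least 78): (g) 86 ≥ 78 — meets; (h) 94 ≥ 78 — meets.
  The appellant carries Stage III.1; the department now bears the burden.
Stage III.2 (department, a substantially-more-likely showing, weight is at least 78): (i) 83 ≥ 78 — meets.
  All elements met at the final stage.
All stages carried — the department prevails on this issue.
Per-issue: Issue I → appellant; Issue II → appellant; Issue III → department. The appellant must prevail on at least one issue; overall, the appellant prevails.

appellant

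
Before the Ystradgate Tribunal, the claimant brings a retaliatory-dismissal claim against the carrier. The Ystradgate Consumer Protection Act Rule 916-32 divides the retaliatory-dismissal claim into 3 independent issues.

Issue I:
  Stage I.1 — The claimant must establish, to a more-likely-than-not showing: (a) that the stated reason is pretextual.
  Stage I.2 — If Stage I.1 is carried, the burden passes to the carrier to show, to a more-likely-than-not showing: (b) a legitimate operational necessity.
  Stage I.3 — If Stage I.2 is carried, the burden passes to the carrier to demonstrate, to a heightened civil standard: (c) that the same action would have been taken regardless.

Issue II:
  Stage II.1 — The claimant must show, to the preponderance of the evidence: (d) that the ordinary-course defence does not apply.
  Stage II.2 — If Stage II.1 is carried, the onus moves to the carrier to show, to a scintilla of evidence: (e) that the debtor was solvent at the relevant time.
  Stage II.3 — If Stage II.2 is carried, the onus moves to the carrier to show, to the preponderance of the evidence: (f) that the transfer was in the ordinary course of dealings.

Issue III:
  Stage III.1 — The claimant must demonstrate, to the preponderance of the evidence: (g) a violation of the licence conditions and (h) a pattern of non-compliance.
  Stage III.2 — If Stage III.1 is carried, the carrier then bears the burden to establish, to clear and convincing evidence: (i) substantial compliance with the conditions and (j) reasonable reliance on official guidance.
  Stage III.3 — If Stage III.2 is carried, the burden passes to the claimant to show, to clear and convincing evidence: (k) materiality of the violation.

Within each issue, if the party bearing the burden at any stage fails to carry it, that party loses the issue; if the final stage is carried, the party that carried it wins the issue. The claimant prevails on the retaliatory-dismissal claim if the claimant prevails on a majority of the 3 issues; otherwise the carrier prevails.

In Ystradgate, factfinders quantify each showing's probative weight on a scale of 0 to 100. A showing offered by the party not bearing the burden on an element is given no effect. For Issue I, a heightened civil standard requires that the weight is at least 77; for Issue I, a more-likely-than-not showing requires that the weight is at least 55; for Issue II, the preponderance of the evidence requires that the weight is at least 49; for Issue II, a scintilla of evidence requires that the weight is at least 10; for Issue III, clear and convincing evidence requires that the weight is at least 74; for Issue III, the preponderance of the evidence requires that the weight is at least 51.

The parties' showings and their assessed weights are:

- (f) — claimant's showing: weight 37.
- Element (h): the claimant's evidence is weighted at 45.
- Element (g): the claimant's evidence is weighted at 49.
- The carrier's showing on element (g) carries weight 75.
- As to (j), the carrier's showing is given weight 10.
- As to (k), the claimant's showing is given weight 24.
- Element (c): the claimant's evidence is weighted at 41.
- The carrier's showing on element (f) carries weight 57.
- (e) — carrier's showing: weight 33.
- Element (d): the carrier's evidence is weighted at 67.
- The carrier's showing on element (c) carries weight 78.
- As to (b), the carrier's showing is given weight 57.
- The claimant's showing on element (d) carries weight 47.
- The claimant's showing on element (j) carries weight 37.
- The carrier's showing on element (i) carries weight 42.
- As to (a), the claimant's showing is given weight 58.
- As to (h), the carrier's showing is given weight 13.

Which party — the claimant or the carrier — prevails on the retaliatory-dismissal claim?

carrier

— Issue I —
Stage I.1 (claimant, a more-likely-than-not showing, weight is at least 55): (a) 58 ≥ 55 — meets.
  Stage I.1 is satisfied; the onus moves to the carrier.
Stage I.2 (carrier, a more-likely-than-not showing, weight is at least 55): (b) 57 ≥ 55 — meets.
  Stage I.2 is satisfied; the carrier continues to bear the burden.
Stage I.3 (carrier, a heightened civil standard, weight is at least 77): (c) 78 (claimant's 41 disregarded) ≥ 77 — meets.
  The carrier carries the last stage.
Every stage carried; the carrier prevails on this issue.
— Issue II —
Stage II.1 — burden on claimant; standard: the preponderance of the evidence (weight is at least 49).
    (d): 47 (carrier's 67 disregarded) < 49 [not met]
  The claimant does not carry Stage II.1.
So the carrier prevails on this issue.
— Issue III —
Stage III.1 — burden on claimant; standard: the preponderance of the evidence (weight is at least 51).
    (g): 49 (carrier's 75 disregarded) < 51 [not met]
    (h): 45 (carrier's 13 disregarded) < 51 [not met]
  The claimant does not carry Stage III.1.
So the carrier prevails on this issue.
Per-issue: Issue I → carrier; Issue II → carrier; Issue III → carrier. The claimant must prevail on a majority of issues; overall, the carrier prevails.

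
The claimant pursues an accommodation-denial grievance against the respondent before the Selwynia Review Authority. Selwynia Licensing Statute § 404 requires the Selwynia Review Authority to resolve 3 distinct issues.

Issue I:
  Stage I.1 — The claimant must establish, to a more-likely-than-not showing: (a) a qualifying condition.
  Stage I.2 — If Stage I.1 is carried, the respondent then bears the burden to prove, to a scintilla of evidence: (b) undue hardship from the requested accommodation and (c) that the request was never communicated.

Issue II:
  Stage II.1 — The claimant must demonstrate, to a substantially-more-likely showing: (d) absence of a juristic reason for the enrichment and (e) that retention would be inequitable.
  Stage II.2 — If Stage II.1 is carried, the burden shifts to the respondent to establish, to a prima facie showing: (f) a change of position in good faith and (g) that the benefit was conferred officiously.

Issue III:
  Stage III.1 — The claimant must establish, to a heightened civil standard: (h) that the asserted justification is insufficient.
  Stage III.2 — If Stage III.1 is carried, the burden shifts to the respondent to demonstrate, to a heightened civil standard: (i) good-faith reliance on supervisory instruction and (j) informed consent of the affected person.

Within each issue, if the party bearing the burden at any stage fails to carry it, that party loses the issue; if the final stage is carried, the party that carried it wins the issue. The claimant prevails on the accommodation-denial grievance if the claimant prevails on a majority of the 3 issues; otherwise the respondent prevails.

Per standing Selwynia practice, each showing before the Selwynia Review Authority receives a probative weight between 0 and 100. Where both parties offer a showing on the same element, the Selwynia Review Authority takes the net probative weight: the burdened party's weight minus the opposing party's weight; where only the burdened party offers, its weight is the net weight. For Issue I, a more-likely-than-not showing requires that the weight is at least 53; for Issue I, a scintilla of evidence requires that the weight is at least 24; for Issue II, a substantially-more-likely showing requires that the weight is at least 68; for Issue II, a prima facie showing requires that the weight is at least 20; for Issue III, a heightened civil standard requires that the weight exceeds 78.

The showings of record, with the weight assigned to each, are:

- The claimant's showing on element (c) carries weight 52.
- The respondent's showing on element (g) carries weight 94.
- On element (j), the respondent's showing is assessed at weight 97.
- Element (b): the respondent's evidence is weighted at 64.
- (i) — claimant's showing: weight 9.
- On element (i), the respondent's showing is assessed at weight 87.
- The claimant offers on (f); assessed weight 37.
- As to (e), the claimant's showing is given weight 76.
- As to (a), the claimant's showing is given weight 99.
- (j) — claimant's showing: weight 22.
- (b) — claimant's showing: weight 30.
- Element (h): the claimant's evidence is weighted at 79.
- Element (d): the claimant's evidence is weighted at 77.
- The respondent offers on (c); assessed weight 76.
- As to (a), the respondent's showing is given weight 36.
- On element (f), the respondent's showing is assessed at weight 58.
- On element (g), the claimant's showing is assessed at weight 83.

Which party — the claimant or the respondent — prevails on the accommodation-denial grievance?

— Issue I —
At Stage I.1 the claimant must meet a more-likely-than-not showing (weight is at least 53): on (a) the weight is 99 less the opposing 36 gives net 63, which does reach 53, so (a) meets the standard.
  The claimant carries Stage I.1; the respondent now bears the burden.
At Stage I.2 the respondent must meet a scintilla of evidence (weight is at least 24): on (b) the weight is 64 less the opposing 30 gives net 34, which does reach 24, so (b) meets the standard; on (c) the weight is 76 less the opposing 52 gives net 24, ≥ 24, so (c) meets the standard.
  The respondent carries the last stage.
All stages carried — the respondent prevails on this issue.
— Issue II —
At Stage II.1 the claimant must meet a substantially-more-likely showing (weight is at least 68): on (d) the weight is 77, ≥ 68, so (d) meets the standard; on (e) the weight is 76, which does reach 68, so (e) meets the standard.
  Stage II.1 carried; the burden shifts to the respondent.
At Stage II.2 the respondent must meet a prima facie showing (weight is at least 20): on (f) the weight is 58 less the opposing 37 gives net 21, ≥ 20, so (f) meets the standard; on (g) the weight is 94 less the opposing 83 gives net 11, which does not reach 20, so (g) does not meet the standard.
  The respondent does not carry Stage II.2.
The analysis ends at Stage II.2; the claimant prevails on this issue.
— Issue III —
Stage III.1 — burden on claimant; standard: a heightened civil standard (weight exceeds 78).
    (h): 79 > 78 [met]
  Stage III.1 is satisfied; the onus moves to the respondent.
Stage III.2 — burden on respondent; standard: a heightened civil standard (weight exceeds 78).
    (i): 87 − 9 = 78 ≤ 78 [not met]
    (j): 97 − 22 = 75 ≤ 78 [not met]
  The respondent does not carry Stage III.2.
The analysis ends at Stage III.2; the claimant prevails on this issue.
Per-issue: Issue I → respondent; Issue II → claimant; Issue III → claimant. The claimant must prevail on a majority of issues; overall, the claimant prevails.

claimant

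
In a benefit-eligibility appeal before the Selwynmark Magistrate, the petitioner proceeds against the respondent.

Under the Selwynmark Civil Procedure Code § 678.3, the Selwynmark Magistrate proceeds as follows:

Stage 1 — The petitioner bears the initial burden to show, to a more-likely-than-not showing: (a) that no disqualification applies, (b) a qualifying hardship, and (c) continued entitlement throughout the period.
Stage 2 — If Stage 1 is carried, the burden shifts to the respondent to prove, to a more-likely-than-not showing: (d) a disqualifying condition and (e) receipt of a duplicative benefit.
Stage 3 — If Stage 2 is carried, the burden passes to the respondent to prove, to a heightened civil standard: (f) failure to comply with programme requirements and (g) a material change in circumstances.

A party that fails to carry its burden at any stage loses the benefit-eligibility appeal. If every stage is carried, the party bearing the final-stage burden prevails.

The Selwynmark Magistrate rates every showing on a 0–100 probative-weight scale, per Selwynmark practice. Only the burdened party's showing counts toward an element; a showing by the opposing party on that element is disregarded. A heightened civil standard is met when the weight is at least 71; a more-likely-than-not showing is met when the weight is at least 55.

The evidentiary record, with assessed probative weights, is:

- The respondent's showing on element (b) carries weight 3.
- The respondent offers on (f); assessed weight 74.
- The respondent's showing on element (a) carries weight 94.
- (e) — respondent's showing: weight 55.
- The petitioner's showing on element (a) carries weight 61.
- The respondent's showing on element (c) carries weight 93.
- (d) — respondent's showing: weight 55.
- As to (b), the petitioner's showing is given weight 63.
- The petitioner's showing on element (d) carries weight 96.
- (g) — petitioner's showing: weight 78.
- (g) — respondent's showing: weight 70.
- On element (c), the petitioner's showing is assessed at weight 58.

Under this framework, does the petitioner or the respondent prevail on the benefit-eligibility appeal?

petitioner

Stage 1 (petitioner, a more-likely-than-not showing, weight is at least 55): (a) 61 (respondent's 94 disregarded) ≥ 55 — meets; (b) 63 (respondent's 3 disregarded) ≥ 55 — meets; (c) 58 (respondent's 93 disregarded) ≥ 55 — meets.
  All elements met. The burden passes to the respondent.
Stage 2 (respondent, a more-likely-than-not showing, weight is at least 55): (d) 55 (petitioner's 96 disregarded) ≥ 55 — meets; (e) 55 ≥ 55 — meets.
  All elements met. The respondent retains the burden for Stage 3.
Stage 3 (respondent, a heightened civil standard, weight is at least 71): (f) 74 ≥ 71 — meets; (g) 70 (petitioner's 78 disregarded) < 71 — fails.
  The respondent does not carry Stage 3.
The petitioner prevails.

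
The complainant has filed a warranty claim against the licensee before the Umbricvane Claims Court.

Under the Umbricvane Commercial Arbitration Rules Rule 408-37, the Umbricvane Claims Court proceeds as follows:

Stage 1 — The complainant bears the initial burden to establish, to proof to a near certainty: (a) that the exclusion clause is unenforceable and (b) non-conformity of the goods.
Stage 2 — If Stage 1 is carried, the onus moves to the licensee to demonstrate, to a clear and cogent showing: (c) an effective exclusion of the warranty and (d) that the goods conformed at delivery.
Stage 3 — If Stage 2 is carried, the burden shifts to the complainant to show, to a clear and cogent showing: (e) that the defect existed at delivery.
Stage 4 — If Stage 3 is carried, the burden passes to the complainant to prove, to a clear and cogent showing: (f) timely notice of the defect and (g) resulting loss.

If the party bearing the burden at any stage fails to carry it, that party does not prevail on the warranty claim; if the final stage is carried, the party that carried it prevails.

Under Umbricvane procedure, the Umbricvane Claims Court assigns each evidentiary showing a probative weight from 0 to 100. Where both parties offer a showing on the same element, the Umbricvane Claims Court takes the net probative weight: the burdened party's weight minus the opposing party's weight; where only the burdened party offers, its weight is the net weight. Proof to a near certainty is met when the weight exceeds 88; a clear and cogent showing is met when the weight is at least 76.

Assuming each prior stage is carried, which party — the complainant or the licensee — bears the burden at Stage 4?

complainant

Stage 4's rule assigns the burden to the complainant (to a clear and cogent showing).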